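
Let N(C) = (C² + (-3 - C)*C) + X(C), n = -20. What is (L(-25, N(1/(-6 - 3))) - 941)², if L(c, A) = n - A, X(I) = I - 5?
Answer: 74063236/81 ≈ 9.1436e+5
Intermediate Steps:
X(I) = -5 + I
N(C) = -5 + C + C² + C*(-3 - C) (N(C) = (C² + (-3 - C)*C) + (-5 + C) = (C² + C*(-3 - C)) + (-5 + C) = -5 + C + C² + C*(-3 - C))
L(c, A) = -20 - A
(L(-25, N(1/(-6 - 3))) - 941)² = ((-20 - (-5 - 2/(-6 - 3))) - 941)² = ((-20 - (-5 - 2/(-9))) - 941)² = ((-20 - (-5 - 2*(-⅑))) - 941)² = ((-20 - (-5 + 2/9)) - 941)² = ((-20 - 1*(-43/9)) - 941)² = ((-20 + 43/9) - 941)² = (-137/9 - 941)² = (-8606/9)² = 74063236/81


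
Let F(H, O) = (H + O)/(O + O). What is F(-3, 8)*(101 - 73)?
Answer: 35/4 ≈ 8.7500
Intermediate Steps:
F(H, O) = (H + O)/(2*O) (F(H, O) = (H + O)/((2*O)) = (H + O)*(1/(2*O)) = (H + O)/(2*O))
F(-3, 8)*(101 - 73) = ((½)*(-3 + 8)/8)*(101 - 73) = ((½)*(⅛)*5)*28 = (5/16)*28 = 35/4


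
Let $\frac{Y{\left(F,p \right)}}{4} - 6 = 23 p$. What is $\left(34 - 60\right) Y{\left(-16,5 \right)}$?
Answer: $-12584$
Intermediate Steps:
$Y{\left(F,p \right)} = 24 + 92 p$ ($Y{\left(F,p \right)} = 24 + 4 \cdot 23 p = 24 + 92 p$)
$\left(34 - 60\right) Y{\left(-16,5 \right)} = \left(34 - 60\right) \left(24 + 92 \cdot 5\right) = - 26 \left(24 + 460\right) = \left(-26\right) 484 = -12584$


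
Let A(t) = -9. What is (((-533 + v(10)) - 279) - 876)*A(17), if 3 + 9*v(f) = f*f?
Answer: 15095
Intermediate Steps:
v(f) = -⅓ + f²/9 (v(f) = -⅓ + (f*f)/9 = -⅓ + f²/9)
(((-533 + v(10)) - 279) - 876)*A(17) = (((-533 + (-⅓ + (⅑)*10²)) - 279) - 876)*(-9) = (((-533 + (-⅓ + (⅑)*100)) - 279) - 876)*(-9) = (((-533 + (-⅓ + 100/9)) - 279) - 876)*(-9) = (((-533 + 97/9) - 279) - 876)*(-9) = ((-4700/9 - 279) - 876)*(-9) = (-7211/9 - 876)*(-9) = -15095/9*(-9) = 15095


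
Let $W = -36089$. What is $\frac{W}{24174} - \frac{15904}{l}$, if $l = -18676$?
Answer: $- \frac{10340531}{16124058} \approx -0.64131$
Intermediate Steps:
$\frac{W}{24174} - \frac{15904}{l} = - \frac{36089}{24174} - \frac{15904}{-18676} = \left(-36089\right) \frac{1}{24174} - - \frac{568}{667} = - \frac{36089}{24174} + \frac{568}{667} = - \frac{10340531}{16124058}$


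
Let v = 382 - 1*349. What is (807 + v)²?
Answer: 705600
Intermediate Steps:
v = 33 (v = 382 - 349 = 33)
(807 + v)² = (807 + 33)² = 840² = 705600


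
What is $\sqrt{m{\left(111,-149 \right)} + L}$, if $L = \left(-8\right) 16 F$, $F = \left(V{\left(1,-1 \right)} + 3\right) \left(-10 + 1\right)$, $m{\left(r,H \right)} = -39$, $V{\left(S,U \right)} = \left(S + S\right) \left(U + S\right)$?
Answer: $\sqrt{3417} \approx 58.455$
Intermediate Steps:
$V{\left(S,U \right)} = 2 S \left(S + U\right)$
$F = -27$ ($F = \left(2 \cdot 1 \left(1 - 1\right) + 3\right) \left(-10 + 1\right) = \left(2 \cdot 1 \cdot 0 + 3\right) \left(-9\right) = \left(0 + 3\right) \left(-9\right) = 3 \left(-9\right) = -27$)
$L = 3456$ ($L = \left(-8\right) 16 \left(-27\right) = \left(-128\right) \left(-27\right) = 3456$)
$\sqrt{m{\left(111,-149 \right)} + L} = \sqrt{-39 + 3456} = \sqrt{3417}$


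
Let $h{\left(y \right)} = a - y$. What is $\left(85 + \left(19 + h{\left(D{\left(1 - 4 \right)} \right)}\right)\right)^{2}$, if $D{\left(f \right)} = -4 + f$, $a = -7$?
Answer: $10816$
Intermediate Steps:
$h{\left(y \right)} = -7 - y$
$\left(85 + \left(19 + h{\left(D{\left(1 - 4 \right)} \right)}\right)\right)^{2} = \left(85 + \left(19 - \left(4 - 4\right)\right)\right)^{2} = \left(85 + \left(19 - 0\right)\right)^{2} = \left(85 + \left(19 + \left(-7 + 7\right)\right)\right)^{2} = \left(85 + \left(19 + 0\right)\right)^{2} = \left(85 + 19\right)^{2} = 104^{2} = 10816$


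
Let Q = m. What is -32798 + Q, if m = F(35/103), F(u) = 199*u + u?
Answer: -3371194/103 ≈ -32730.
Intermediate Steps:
F(u) = 200*u
m = 7000/103 (m = 200*(35/103) = 7000/103 ≈ 67.961)
Q = 7000/103 ≈ 67.961
-32798 + Q = -32798 + 7000/103 = -3371194/103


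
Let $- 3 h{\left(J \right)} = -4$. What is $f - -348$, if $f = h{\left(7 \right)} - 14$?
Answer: $\frac{1006}{3} \approx 335.33$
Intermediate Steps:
$h{\left(J \right)} = \frac{4}{3}$ ($h{\left(J \right)} = \left(- \frac{1}{3}\right) \left(-4\right) = \frac{4}{3}$)
$f = - \frac{38}{3}$ ($f = \frac{4}{3} - 14 = - \frac{38}{3} \approx -12.667$)
$f - -348 = - \frac{38}{3} - -348 = - \frac{38}{3} + 348 = \frac{1006}{3}$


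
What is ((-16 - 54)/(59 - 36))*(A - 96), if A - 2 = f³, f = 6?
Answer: -8540/23 ≈ -371.30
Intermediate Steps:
A = 218 (A = 2 + 6³ = 2 + 216 = 218)
((-16 - 54)/(59 - 36))*(A - 96) = ((-16 - 54)/(59 - 36))*(218 - 96) = -70/23*122 = -8540/23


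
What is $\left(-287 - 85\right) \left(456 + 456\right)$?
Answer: $-339264$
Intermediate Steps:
$\left(-287 - 85\right) \left(456 + 456\right) = \left(-372\right) 912 = -339264$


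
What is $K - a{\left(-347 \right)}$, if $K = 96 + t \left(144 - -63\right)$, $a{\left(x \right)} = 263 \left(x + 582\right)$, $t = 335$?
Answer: $7636$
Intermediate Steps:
$a{\left(x \right)} = 153066 + 263 x$ ($a{\left(x \right)} = 263 \left(582 + x\right) = 153066 + 263 x$)
$K = 69441$ ($K = 96 + 335 \left(144 - -63\right) = 96 + 335 \left(144 + 63\right) = 96 + 335 \cdot 207 = 96 + 69345 = 69441$)
$K - a{\left(-347 \right)} = 69441 - \left(153066 + 263 \left(-347\right)\right) = 69441 - \left(153066 - 91261\right) = 69441 - 61805 = 7636$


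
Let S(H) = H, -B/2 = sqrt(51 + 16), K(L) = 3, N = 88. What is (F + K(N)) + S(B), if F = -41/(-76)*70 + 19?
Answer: 2271/38 - 2*sqrt(67) ≈ 43.392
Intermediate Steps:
B = -2*sqrt(67) (B = -2*sqrt(51 + 16) = -2*sqrt(67) ≈ -16.371)
F = 2157/38 (F = -41*(-1/76)*70 + 19 = (41/76)*70 + 19 = 1435/38 + 19 = 2157/38 ≈ 56.763)
(F + K(N)) + S(B) = (2157/38 + 3) - 2*sqrt(67) = 2271/38 - 2*sqrt(67)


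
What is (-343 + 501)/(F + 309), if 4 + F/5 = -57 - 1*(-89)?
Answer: 158/449 ≈ 0.35189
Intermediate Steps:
F = 140 (F = -20 + 5*(-57 - 1*(-89)) = -20 + 5*(-57 + 89) = -20 + 5*32 = -20 + 160 = 140)
(-343 + 501)/(F + 309) = (-343 + 501)/(140 + 309) = 158/449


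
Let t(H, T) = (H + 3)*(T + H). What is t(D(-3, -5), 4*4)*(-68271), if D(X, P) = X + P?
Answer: 2730840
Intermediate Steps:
D(X, P) = P + X
t(H, T) = (3 + H)*(H + T)
t(D(-3, -5), 4*4)*(-68271) = ((-5 - 3)² + 3*(-5 - 3) + 3*(4*4) + (-5 - 3)*(4*4))*(-68271) = ((-8)² + 3*(-8) + 3*16 - 8*16)*(-68271) = (64 - 24 + 48 - 128)*(-68271) = -40*(-68271) = 2730840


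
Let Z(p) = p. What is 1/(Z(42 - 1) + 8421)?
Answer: 1/8462 ≈ 0.00011818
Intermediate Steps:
1/(Z(42 - 1) + 8421) = 1/((42 - 1) + 8421) = 1/(41 + 8421) = 1/8462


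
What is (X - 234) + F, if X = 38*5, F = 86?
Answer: 42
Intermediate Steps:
X = 190
(X - 234) + F = (190 - 234) + 86 = -44 + 86 = 42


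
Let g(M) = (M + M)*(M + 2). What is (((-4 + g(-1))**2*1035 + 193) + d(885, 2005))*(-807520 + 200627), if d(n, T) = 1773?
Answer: -23805984818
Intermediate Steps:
g(M) = 2*M*(2 + M) (g(M) = (2*M)*(2 + M) = 2*M*(2 + M))
(((-4 + g(-1))**2*1035 + 193) + d(885, 2005))*(-807520 + 200627) = (((-4 + 2*(-1)*(2 - 1))**2*1035 + 193) + 1773)*(-807520 + 200627) = (((-4 + 2*(-1)*1)**2*1035 + 193) + 1773)*(-606893) = (((-4 - 2)**2*1035 + 193) + 1773)*(-606893) = (((-6)**2*1035 + 193) + 1773)*(-606893) = ((36*1035 + 193) + 1773)*(-606893) = ((37260 + 193) + 1773)*(-606893) = (37453 + 1773)*(-606893) = 39226*(-606893) = -23805984818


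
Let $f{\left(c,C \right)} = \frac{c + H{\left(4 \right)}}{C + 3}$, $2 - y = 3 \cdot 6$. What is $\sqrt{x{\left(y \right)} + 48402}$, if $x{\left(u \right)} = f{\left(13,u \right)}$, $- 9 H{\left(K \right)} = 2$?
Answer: $\frac{\sqrt{73617947}}{39} \approx 220.0$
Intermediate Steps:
$H{\left(K \right)} = - \frac{2}{9}$ ($H{\left(K \right)} = \left(- \frac{1}{9}\right) 2 = - \frac{2}{9}$)
$y = -16$ ($y = 2 - 3 \cdot 6 = 2 - 18 = -16$)
$f{\left(c,C \right)} = \frac{- \frac{2}{9} + c}{3 + C}$ ($f{\left(c,C \right)} = \frac{c - \frac{2}{9}}{C + 3} = \frac{- \frac{2}{9} + c}{3 + C}$)
$x{\left(u \right)} = \frac{115}{9 \left(3 + u\right)}$ ($x{\left(u \right)} = \frac{- \frac{2}{9} + 13}{3 + u} = \frac{1}{3 + u} \frac{115}{9} = \frac{115}{9 \left(3 + u\right)}$)
$\sqrt{x{\left(y \right)} + 48402} = \sqrt{\frac{115}{9 \left(3 - 16\right)} + 48402} = \sqrt{\frac{115}{9 \left(-13\right)} + 48402} = \sqrt{\frac{115}{9} \left(- \frac{1}{13}\right) + 48402} = \sqrt{- \frac{115}{117} + 48402} = \sqrt{\frac{5662919}{117}} = \frac{\sqrt{73617947}}{39}$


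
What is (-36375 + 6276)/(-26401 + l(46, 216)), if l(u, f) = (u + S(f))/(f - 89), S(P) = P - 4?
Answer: 3822573/3352669 ≈ 1.1402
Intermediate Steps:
S(P) = -4 + P
l(u, f) = (-4 + f + u)/(-89 + f) (l(u, f) = (u + (-4 + f))/(f - 89) = (-4 + f + u)/(-89 + f))
(-36375 + 6276)/(-26401 + l(46, 216)) = (-36375 + 6276)/(-26401 + (-4 + 216 + 46)/(-89 + 216)) = -30099/(-26401 + 258/127) = -30099/(-3352669/127) = -30099*(-127/3352669) = 3822573/3352669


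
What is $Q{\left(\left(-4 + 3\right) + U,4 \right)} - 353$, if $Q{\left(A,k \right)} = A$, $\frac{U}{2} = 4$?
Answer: $-346$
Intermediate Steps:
$U = 8$ ($U = 2 \cdot 4 = 8$)
$Q{\left(\left(-4 + 3\right) + U,4 \right)} - 353 = \left(\left(-4 + 3\right) + 8\right) - 353 = \left(-1 + 8\right) - 353 = 7 - 353 = -346$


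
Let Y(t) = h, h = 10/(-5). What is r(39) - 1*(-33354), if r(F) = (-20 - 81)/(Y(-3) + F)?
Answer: 1233997/37 ≈ 33351.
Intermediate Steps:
h = -2 (h = 10*(-1/5) = -2)
Y(t) = -2
r(F) = -101/(-2 + F) (r(F) = (-20 - 81)/(-2 + F) = -101/(-2 + F))
r(39) - 1*(-33354) = -101/(-2 + 39) - 1*(-33354) = -101/37 + 33354 = 1233997/37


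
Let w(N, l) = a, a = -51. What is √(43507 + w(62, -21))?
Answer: 8*√679 ≈ 208.46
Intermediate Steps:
w(N, l) = -51
√(43507 + w(62, -21)) = √(43507 - 51) = √43456 = 8*√679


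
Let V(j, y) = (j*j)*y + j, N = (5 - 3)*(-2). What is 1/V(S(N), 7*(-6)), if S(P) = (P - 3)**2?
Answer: -1/100793 ≈ -9.9213e-6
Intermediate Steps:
N = -4 (N = 2*(-2) = -4)
S(P) = (-3 + P)**2
V(j, y) = j + y*j**2 (V(j, y) = j**2*y + j = y*j**2 + j = j + y*j**2)
1/V(S(N), 7*(-6)) = 1/((-3 - 4)**2*(1 + (-3 - 4)**2*(7*(-6)))) = 1/((-7)**2*(1 + (-7)**2*(-42))) = 1/(49*(1 + 49*(-42))) = 1/(49*(1 - 2058)) = 1/(49*(-2057)) = 1/(-100793) = -1/100793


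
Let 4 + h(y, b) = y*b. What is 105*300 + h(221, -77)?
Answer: 14479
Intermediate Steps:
h(y, b) = -4 + b*y (h(y, b) = -4 + y*b = -4 + b*y)
105*300 + h(221, -77) = 105*300 + (-4 - 77*221) = 31500 + (-4 - 17017) = 31500 - 17021 = 14479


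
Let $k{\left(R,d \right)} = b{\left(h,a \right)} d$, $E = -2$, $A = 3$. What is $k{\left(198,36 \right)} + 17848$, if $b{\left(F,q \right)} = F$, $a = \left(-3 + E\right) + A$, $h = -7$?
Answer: $17596$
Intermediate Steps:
$a = -2$ ($a = \left(-3 - 2\right) + 3 = -5 + 3 = -2$)
$k{\left(R,d \right)} = - 7 d$
$k{\left(198,36 \right)} + 17848 = \left(-7\right) 36 + 17848 = -252 + 17848 = 17596$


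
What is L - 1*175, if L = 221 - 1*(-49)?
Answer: 95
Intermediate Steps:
L = 270 (L = 221 + 49 = 270)
L - 1*175 = 270 - 1*175 = 270 - 175 = 95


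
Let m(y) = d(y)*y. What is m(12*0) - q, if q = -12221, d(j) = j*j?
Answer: 12221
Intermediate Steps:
d(j) = j**2
m(y) = y**3 (m(y) = y**2*y = y**3)
m(12*0) - q = (12*0)**3 - 1*(-12221) = 0**3 + 12221 = 0 + 12221 = 12221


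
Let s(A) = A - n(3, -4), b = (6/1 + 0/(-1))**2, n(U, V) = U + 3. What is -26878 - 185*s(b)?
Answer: -32428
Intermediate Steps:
n(U, V) = 3 + U
b = 36 (b = (6*1 + 0*(-1))**2 = (6 + 0)**2 = 6**2 = 36)
s(A) = -6 + A (s(A) = A - (3 + 3) = A - 1*6 = A - 6 = -6 + A)
-26878 - 185*s(b) = -26878 - 185*(-6 + 36) = -26878 - 185*30 = -26878 - 1*5550 = -26878 - 5550 = -32428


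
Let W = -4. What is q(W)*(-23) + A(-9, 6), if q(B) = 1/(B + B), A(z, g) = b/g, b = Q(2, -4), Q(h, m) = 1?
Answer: 73/24 ≈ 3.0417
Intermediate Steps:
b = 1
A(z, g) = 1/g
q(B) = 1/(2*B)
q(W)*(-23) + A(-9, 6) = ((1/2)/(-4))*(-23) + 1/6 = ((1/2)*(-1/4))*(-23) + 1/6 = -1/8*(-23) + 1/6 = 23/8 + 1/6 = 73/24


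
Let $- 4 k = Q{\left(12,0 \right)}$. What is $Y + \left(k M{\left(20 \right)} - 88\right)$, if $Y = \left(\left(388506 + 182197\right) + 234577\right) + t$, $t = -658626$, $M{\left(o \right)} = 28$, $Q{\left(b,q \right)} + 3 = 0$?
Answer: $146587$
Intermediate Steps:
$Q{\left(b,q \right)} = -3$ ($Q{\left(b,q \right)} = -3 + 0 = -3$)
$k = \frac{3}{4}$ ($k = \left(- \frac{1}{4}\right) \left(-3\right) = \frac{3}{4} \approx 0.75$)
$Y = 146654$ ($Y = \left(\left(388506 + 182197\right) + 234577\right) - 658626 = \left(570703 + 234577\right) - 658626 = 805280 - 658626 = 146654$)
$Y + \left(k M{\left(20 \right)} - 88\right) = 146654 + \left(\frac{3}{4} \cdot 28 - 88\right) = 146654 + \left(21 - 88\right) = 146654 - 67 = 146587$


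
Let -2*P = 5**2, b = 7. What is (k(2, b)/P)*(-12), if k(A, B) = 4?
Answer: 96/25 ≈ 3.8400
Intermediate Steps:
P = -25/2 (P = -1/2*5**2 = -1/2*25 = -25/2 ≈ -12.500)
(k(2, b)/P)*(-12) = (4/(-25/2))*(-12) = -2/25*4*(-12) = -8/25*(-12) = 96/25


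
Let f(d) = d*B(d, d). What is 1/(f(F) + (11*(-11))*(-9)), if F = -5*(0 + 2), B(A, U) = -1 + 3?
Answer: 1/1069 ≈ 0.00093545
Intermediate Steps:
B(A, U) = 2
F = -10 (F = -5*2 = -10)
f(d) = 2*d (f(d) = d*2 = 2*d)
1/(f(F) + (11*(-11))*(-9)) = 1/(2*(-10) + (11*(-11))*(-9)) = 1/(-20 - 121*(-9)) = 1/(-20 + 1089) = 1/1069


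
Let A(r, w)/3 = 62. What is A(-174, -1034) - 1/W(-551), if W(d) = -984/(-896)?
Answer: 22766/123 ≈ 185.09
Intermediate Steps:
W(d) = 123/112 (W(d) = -984*(-1/896) = 123/112)
A(r, w) = 186 (A(r, w) = 3*62 = 186)
A(-174, -1034) - 1/W(-551) = 186 - 1/123/112 = 186 - 1*112/123 = 186 - 112/123 = 22766/123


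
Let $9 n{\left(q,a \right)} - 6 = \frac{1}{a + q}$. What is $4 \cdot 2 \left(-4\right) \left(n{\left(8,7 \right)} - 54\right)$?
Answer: $\frac{230368}{135} \approx 1706.4$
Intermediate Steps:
$n{\left(q,a \right)} = \frac{2}{3} + \frac{1}{9 \left(a + q\right)}$
$4 \cdot 2 \left(-4\right) \left(n{\left(8,7 \right)} - 54\right) = 4 \cdot 2 \left(-4\right) \left(\frac{1 + 6 \cdot 7 + 6 \cdot 8}{9 \left(7 + 8\right)} - 54\right) = 8 \left(-4\right) \left(\frac{1 + 42 + 48}{9 \cdot 15} - 54\right) = - 32 \left(\frac{1}{9} \cdot \frac{1}{15} \cdot 91 - 54\right) = - 32 \left(\frac{91}{135} - 54\right) = \left(-32\right) \left(- \frac{7199}{135}\right) = \frac{230368}{135}$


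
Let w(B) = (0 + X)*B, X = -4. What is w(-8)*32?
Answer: 1024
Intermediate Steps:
w(B) = -4*B (w(B) = (0 - 4)*B = -4*B)
w(-8)*32 = -4*(-8)*32 = 32*32 = 1024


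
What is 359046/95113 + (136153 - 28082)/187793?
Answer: 77705282501/17861555609 ≈ 4.3504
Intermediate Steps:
359046/95113 + (136153 - 28082)/187793 = 359046*(1/95113) + 108071*(1/187793) = 359046/95113 + 108071/187793 = 77705282501/17861555609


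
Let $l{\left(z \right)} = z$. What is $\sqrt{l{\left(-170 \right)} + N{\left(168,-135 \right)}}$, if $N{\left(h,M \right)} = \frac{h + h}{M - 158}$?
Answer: $\frac{i \sqrt{14692778}}{293} \approx 13.082 i$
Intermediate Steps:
$N{\left(h,M \right)} = \frac{2 h}{-158 + M}$
$\sqrt{l{\left(-170 \right)} + N{\left(168,-135 \right)}} = \sqrt{-170 + 2 \cdot 168 \frac{1}{-158 - 135}} = \sqrt{-170 + 2 \cdot 168 \frac{1}{-293}} = \sqrt{-170 + 2 \cdot 168 \left(- \frac{1}{293}\right)} = \sqrt{-170 - \frac{336}{293}} = \sqrt{- \frac{50146}{293}} = \frac{i \sqrt{14692778}}{293}$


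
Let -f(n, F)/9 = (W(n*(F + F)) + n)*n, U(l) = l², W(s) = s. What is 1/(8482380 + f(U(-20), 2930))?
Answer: -1/8431357620 ≈ -1.1860e-10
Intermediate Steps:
f(n, F) = -9*n*(n + 2*F*n) (f(n, F) = -9*(n*(F + F) + n)*n = -9*(n*(2*F) + n)*n = -9*(2*F*n + n)*n = -9*(n + 2*F*n)*n = -9*n*(n + 2*F*n))
1/(8482380 + f(U(-20), 2930)) = 1/(8482380 + ((-20)²)²*(-9 - 18*2930)) = 1/(8482380 + 400²*(-9 - 52740)) = 1/(8482380 + 160000*(-52749)) = 1/(8482380 - 8439840000) = 1/(-8431357620) = -1/8431357620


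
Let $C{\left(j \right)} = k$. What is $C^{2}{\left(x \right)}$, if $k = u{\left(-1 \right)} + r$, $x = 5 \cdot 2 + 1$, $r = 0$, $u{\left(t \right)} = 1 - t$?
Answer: $4$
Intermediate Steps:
$x = 11$ ($x = 10 + 1 = 11$)
$k = 2$ ($k = \left(1 - -1\right) + 0 = \left(1 + 1\right) + 0 = 2 + 0 = 2$)
$C{\left(j \right)} = 2$
$C^{2}{\left(x \right)} = 2^{2} = 4$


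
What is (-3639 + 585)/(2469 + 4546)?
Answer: -3054/7015 ≈ -0.43535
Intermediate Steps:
(-3639 + 585)/(2469 + 4546) = -3054/7015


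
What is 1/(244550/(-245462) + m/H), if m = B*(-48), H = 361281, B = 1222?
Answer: -14780126137/17124847937 ≈ -0.86308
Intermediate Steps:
m = -58656 (m = 1222*(-48) = -58656)
1/(244550/(-245462) + m/H) = 1/(244550/(-245462) - 58656/361281) = 1/(244550*(-1/245462) - 58656*1/361281) = 1/(-122275/122731 - 19552/120427) = 1/(-17124847937/14780126137) = -14780126137/17124847937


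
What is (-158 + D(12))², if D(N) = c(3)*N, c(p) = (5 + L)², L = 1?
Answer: 75076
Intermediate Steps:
c(p) = 36 (c(p) = (5 + 1)² = 6² = 36)
D(N) = 36*N
(-158 + D(12))² = (-158 + 36*12)² = (-158 + 432)² = 274² = 75076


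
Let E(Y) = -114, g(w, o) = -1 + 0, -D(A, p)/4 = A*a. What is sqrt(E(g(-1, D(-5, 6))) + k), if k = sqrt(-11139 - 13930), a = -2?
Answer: sqrt(-114 + I*sqrt(25069)) ≈ 6.368 + 12.432*I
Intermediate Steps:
D(A, p) = 8*A (D(A, p) = -4*A*(-2) = -(-8)*A = 8*A)
g(w, o) = -1
k = I*sqrt(25069) (k = sqrt(-25069) = I*sqrt(25069) ≈ 158.33*I)
sqrt(E(g(-1, D(-5, 6))) + k) = sqrt(-114 + I*sqrt(25069))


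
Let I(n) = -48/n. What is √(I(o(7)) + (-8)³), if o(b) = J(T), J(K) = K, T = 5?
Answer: 4*I*√815/5 ≈ 22.839*I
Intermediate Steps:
o(b) = 5
√(I(o(7)) + (-8)³) = √(-48/5 + (-8)³) = √(-48*⅕ - 512) = √(-48/5 - 512) = √(-2608/5) = 4*I*√815/5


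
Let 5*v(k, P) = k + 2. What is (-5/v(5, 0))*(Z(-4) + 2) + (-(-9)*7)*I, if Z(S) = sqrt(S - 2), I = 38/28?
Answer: 1097/14 - 25*I*sqrt(6)/7 ≈ 78.357 - 8.7482*I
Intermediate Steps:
I = 19/14 (I = 38*(1/28) = 19/14 ≈ 1.3571)
v(k, P) = 2/5 + k/5 (v(k, P) = (k + 2)/5 = (2 + k)/5 = 2/5 + k/5)
Z(S) = sqrt(-2 + S)
(-5/v(5, 0))*(Z(-4) + 2) + (-(-9)*7)*I = (-5/(2/5 + (1/5)*5))*(sqrt(-2 - 4) + 2) - (-9)*7*(19/14) = (-5/(2/5 + 1))*(sqrt(-6) + 2) - 1*(-63)*(19/14) = (-5/7/5)*(I*sqrt(6) + 2) + 63*(19/14) = (-5*5/7)*(2 + I*sqrt(6)) + 171/2 = -25*(2 + I*sqrt(6))/7 + 171/2 = (-50/7 - 25*I*sqrt(6)/7) + 171/2 = 1097/14 - 25*I*sqrt(6)/7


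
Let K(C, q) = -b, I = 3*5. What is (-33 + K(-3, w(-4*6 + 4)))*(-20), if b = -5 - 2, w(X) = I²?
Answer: 520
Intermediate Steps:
I = 15
w(X) = 225 (w(X) = 15² = 225)
b = -7
K(C, q) = 7 (K(C, q) = -1*(-7) = 7)
(-33 + K(-3, w(-4*6 + 4)))*(-20) = (-33 + 7)*(-20) = -26*(-20) = 520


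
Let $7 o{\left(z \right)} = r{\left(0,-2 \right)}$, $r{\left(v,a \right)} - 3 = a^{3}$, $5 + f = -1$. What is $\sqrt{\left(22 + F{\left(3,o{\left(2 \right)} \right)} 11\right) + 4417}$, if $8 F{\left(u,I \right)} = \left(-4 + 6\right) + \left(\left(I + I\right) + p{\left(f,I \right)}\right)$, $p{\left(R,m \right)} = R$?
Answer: $\frac{3 \sqrt{96509}}{14} \approx 66.57$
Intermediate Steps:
$f = -6$ ($f = -5 - 1 = -6$)
$r{\left(v,a \right)} = 3 + a^{3}$
$o{\left(z \right)} = - \frac{5}{7}$ ($o{\left(z \right)} = \frac{3 + \left(-2\right)^{3}}{7} = \frac{3 - 8}{7} = \frac{1}{7} \left(-5\right) = - \frac{5}{7}$)
$F{\left(u,I \right)} = - \frac{1}{2} + \frac{I}{4}$ ($F{\left(u,I \right)} = \frac{\left(-4 + 6\right) + \left(\left(I + I\right) - 6\right)}{8} = \frac{2 + \left(2 I - 6\right)}{8} = \frac{2 + \left(-6 + 2 I\right)}{8} = \frac{-4 + 2 I}{8} = - \frac{1}{2} + \frac{I}{4}$)
$\sqrt{\left(22 + F{\left(3,o{\left(2 \right)} \right)} 11\right) + 4417} = \sqrt{\left(22 + \left(- \frac{1}{2} + \frac{1}{4} \left(- \frac{5}{7}\right)\right) 11\right) + 4417} = \sqrt{\left(22 + \left(- \frac{1}{2} - \frac{5}{28}\right) 11\right) + 4417} = \sqrt{\left(22 - \frac{209}{28}\right) + 4417} = \sqrt{\frac{407}{28} + 4417} = \sqrt{\frac{124083}{28}} = \frac{3 \sqrt{96509}}{14}$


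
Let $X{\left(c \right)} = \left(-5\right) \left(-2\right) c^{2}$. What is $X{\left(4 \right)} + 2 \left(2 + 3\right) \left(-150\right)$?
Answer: $-1340$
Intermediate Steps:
$X{\left(c \right)} = 10 c^{2}$
$X{\left(4 \right)} + 2 \left(2 + 3\right) \left(-150\right) = 10 \cdot 4^{2} + 2 \left(2 + 3\right) \left(-150\right) = 10 \cdot 16 + 2 \cdot 5 \left(-150\right) = 160 + 10 \left(-150\right) = 160 - 1500 = -1340$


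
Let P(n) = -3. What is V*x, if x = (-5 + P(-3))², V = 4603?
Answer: 294592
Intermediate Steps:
x = 64 (x = (-5 - 3)² = (-8)² = 64)
V*x = 4603*64 = 294592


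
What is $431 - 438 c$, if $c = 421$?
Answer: $-183967$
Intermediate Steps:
$431 - 438 c = 431 - 184398 = -183967$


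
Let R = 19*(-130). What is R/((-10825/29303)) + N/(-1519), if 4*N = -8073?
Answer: 87971721877/13154540 ≈ 6687.6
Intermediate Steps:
R = -2470
N = -8073/4 (N = (¼)*(-8073) = -8073/4 ≈ -2018.3)
R/((-10825/29303)) + N/(-1519) = -2470/((-10825/29303)) - 8073/4/(-1519) = -2470/((-10825*1/29303)) - 8073/4*(-1/1519) = -2470/(-10825/29303) + 8073/6076 = -2470*(-29303/10825) + 8073/6076 = 14475682/2165 + 8073/6076 = 87971721877/13154540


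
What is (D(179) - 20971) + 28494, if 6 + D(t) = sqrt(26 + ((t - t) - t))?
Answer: 7517 + 3*I*sqrt(17) ≈ 7517.0 + 12.369*I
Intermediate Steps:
D(t) = -6 + sqrt(26 - t) (D(t) = -6 + sqrt(26 + ((t - t) - t)) = -6 + sqrt(26 + (0 - t)) = -6 + sqrt(26 - t))
(D(179) - 20971) + 28494 = ((-6 + sqrt(26 - 1*179)) - 20971) + 28494 = ((-6 + sqrt(26 - 179)) - 20971) + 28494 = ((-6 + sqrt(-153)) - 20971) + 28494 = ((-6 + 3*I*sqrt(17)) - 20971) + 28494 = (-20977 + 3*I*sqrt(17)) + 28494 = 7517 + 3*I*sqrt(17)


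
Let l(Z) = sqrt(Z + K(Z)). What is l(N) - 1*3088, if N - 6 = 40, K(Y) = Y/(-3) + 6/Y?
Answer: -3088 + 5*sqrt(5865)/69 ≈ -3082.4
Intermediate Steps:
K(Y) = 6/Y - Y/3 (K(Y) = Y*(-1/3) + 6/Y = -Y/3 + 6/Y = 6/Y - Y/3)
N = 46 (N = 6 + 40 = 46)
l(Z) = sqrt(6/Z + 2*Z/3) (l(Z) = sqrt(Z + (6/Z - Z/3)) = sqrt(6/Z + 2*Z/3))
l(N) - 1*3088 = sqrt(6*46 + 54/46)/3 - 1*3088 = sqrt(276 + 54*(1/46))/3 - 3088 = sqrt(276 + 27/23)/3 - 3088 = sqrt(6375/23)/3 - 3088 = (5*sqrt(5865)/23)/3 - 3088 = 5*sqrt(5865)/69 - 3088 = -3088 + 5*sqrt(5865)/69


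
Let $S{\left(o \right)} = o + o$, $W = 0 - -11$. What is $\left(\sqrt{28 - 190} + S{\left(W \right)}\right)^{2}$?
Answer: $322 + 396 i \sqrt{2} \approx 322.0 + 560.03 i$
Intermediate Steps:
$W = 11$ ($W = 0 + 11 = 11$)
$S{\left(o \right)} = 2 o$
$\left(\sqrt{28 - 190} + S{\left(W \right)}\right)^{2} = \left(\sqrt{28 - 190} + 2 \cdot 11\right)^{2} = \left(\sqrt{-162} + 22\right)^{2} = \left(9 i \sqrt{2} + 22\right)^{2} = \left(22 + 9 i \sqrt{2}\right)^{2}$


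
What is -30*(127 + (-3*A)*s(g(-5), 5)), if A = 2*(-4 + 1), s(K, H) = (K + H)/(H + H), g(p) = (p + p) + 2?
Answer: -3648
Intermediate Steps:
g(p) = 2 + 2*p (g(p) = 2*p + 2 = 2 + 2*p)
s(K, H) = (H + K)/(2*H) (s(K, H) = (H + K)/((2*H)) = (H + K)*(1/(2*H)) = (H + K)/(2*H))
A = -6 (A = 2*(-3) = -6)
-30*(127 + (-3*A)*s(g(-5), 5)) = -30*(127 + (-3*(-6))*((1/2)*(5 + (2 + 2*(-5)))/5)) = -30*(127 + 18*((1/2)*(1/5)*(5 + (2 - 10)))) = -30*(127 + 18*((1/2)*(1/5)*(5 - 8))) = -30*(127 + 18*((1/2)*(1/5)*(-3))) = -30*(127 + 18*(-3/10)) = -30*(127 - 27/5) = -30*608/5 = -3648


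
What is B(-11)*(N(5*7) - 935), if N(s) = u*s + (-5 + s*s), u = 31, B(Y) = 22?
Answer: 30140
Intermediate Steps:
N(s) = -5 + s**2 + 31*s (N(s) = 31*s + (-5 + s*s) = 31*s + (-5 + s**2) = -5 + s**2 + 31*s)
B(-11)*(N(5*7) - 935) = 22*((-5 + (5*7)**2 + 31*(5*7)) - 935) = 22*((-5 + 35**2 + 31*35) - 935) = 22*((-5 + 1225 + 1085) - 935) = 22*(2305 - 935) = 22*1370 = 30140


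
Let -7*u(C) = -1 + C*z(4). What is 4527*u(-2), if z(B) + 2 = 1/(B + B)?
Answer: -49797/28 ≈ -1778.5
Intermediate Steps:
z(B) = -2 + 1/(2*B) (z(B) = -2 + 1/(B + B) = -2 + 1/(2*B))
u(C) = ⅐ + 15*C/56 (u(C) = -(-1 + C*(-2 + (½)/4))/7 = -(-1 + C*(-2 + (½)*(¼)))/7 = -(-1 + C*(-2 + ⅛))/7 = -(-1 + C*(-15/8))/7 = -(-1 - 15*C/8)/7 = ⅐ + 15*C/56)
4527*u(-2) = 4527*(⅐ + (15/56)*(-2)) = 4527*(⅐ - 15/28) = 4527*(-11/28) = -49797/28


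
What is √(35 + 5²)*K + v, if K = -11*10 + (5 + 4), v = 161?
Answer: 161 - 202*√15 ≈ -621.34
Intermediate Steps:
K = -101 (K = -110 + 9 = -101)
√(35 + 5²)*K + v = √(35 + 5²)*(-101) + 161 = √(35 + 25)*(-101) + 161 = √60*(-101) + 161 = (2*√15)*(-101) + 161 = -202*√15 + 161 = 161 - 202*√15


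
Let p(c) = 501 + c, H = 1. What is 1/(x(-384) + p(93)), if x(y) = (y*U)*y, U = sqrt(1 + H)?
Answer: -11/805299834 + 4096*sqrt(2)/1207949751 ≈ 4.7818e-6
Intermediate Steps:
U = sqrt(2) (U = sqrt(1 + 1) = sqrt(2) ≈ 1.4142)
x(y) = sqrt(2)*y**2 (x(y) = (y*sqrt(2))*y = sqrt(2)*y**2)
1/(x(-384) + p(93)) = 1/(sqrt(2)*(-384)**2 + (501 + 93)) = 1/(sqrt(2)*147456 + 594) = 1/(147456*sqrt(2) + 594) = 1/(594 + 147456*sqrt(2))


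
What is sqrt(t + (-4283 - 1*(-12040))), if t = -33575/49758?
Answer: sqrt(19203564256098)/49758 ≈ 88.070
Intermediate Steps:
t = -33575/49758 (t = -33575*1/49758 = -33575/49758 ≈ -0.67477)
sqrt(t + (-4283 - 1*(-12040))) = sqrt(-33575/49758 + (-4283 - 1*(-12040))) = sqrt(-33575/49758 + (-4283 + 12040)) = sqrt(-33575/49758 + 7757) = sqrt(385939231/49758) = sqrt(19203564256098)/49758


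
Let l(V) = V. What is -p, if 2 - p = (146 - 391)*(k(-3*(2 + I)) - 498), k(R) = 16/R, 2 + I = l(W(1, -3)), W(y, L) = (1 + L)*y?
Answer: 364064/3 ≈ 1.2135e+5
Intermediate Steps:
W(y, L) = y*(1 + L)
I = -4 (I = -2 + 1*(1 - 3) = -2 + 1*(-2) = -2 - 2 = -4)
p = -364064/3 (p = 2 - (146 - 391)*(16/((-3*(2 - 4))) - 498) = 2 - (-245)*(16/((-3*(-2))) - 498) = 2 - (-245)*(16/6 - 498) = 2 - (-245)*(16*(⅙) - 498) = 2 - (-245)*(8/3 - 498) = 2 - (-245)*(-1486)/3 = 2 - 1*364070/3 = 2 - 364070/3 = -364064/3 ≈ -1.2135e+5)
-p = -1*(-364064/3) = 364064/3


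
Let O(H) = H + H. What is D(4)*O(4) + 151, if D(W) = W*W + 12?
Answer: 375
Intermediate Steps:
O(H) = 2*H
D(W) = 12 + W² (D(W) = W² + 12 = 12 + W²)
D(4)*O(4) + 151 = (12 + 4²)*(2*4) + 151 = (12 + 16)*8 + 151 = 28*8 + 151 = 224 + 151 = 375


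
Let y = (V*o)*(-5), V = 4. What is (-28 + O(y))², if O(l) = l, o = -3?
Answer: 1024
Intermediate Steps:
y = 60 (y = (4*(-3))*(-5) = -12*(-5) = 60)
(-28 + O(y))² = (-28 + 60)² = 32² = 1024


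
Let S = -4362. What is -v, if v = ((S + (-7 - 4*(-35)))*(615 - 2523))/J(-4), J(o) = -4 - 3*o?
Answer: -2017233/2 ≈ -1.0086e+6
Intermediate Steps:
v = 2017233/2 (v = ((-4362 + (-7 - 4*(-35)))*(615 - 2523))/(-4 - 3*(-4)) = ((-4362 + (-7 + 140))*(-1908))/(-4 + 12) = ((-4362 + 133)*(-1908))/8 = -4229*(-1908)*(1/8) = 8068932*(1/8) = 2017233/2 ≈ 1.0086e+6)
-v = -1*2017233/2 = -2017233/2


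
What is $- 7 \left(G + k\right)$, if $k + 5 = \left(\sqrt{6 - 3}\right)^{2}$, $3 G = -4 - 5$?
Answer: $35$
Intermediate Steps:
$G = -3$ ($G = \frac{-4 - 5}{3} = \frac{1}{3} \left(-9\right) = -3$)
$k = -2$ ($k = -5 + \left(\sqrt{6 - 3}\right)^{2} = -5 + \left(\sqrt{3}\right)^{2} = -5 + 3 = -2$)
$- 7 \left(G + k\right) = - 7 \left(-3 - 2\right) = \left(-7\right) \left(-5\right) = 35$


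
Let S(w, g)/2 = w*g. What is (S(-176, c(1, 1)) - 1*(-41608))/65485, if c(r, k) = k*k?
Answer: 41256/65485 ≈ 0.63001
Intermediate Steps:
c(r, k) = k²
S(w, g) = 2*g*w (S(w, g) = 2*(w*g) = 2*(g*w) = 2*g*w)
(S(-176, c(1, 1)) - 1*(-41608))/65485 = (2*1²*(-176) - 1*(-41608))/65485 = (2*1*(-176) + 41608)*(1/65485) = (-352 + 41608)*(1/65485) = 41256*(1/65485) = 41256/65485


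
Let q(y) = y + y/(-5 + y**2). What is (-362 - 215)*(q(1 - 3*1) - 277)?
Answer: 159829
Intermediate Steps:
q(y) = y + y/(-5 + y**2)
(-362 - 215)*(q(1 - 3*1) - 277) = (-362 - 215)*((1 - 3*1)*(-4 + (1 - 3*1)**2)/(-5 + (1 - 3*1)**2) - 277) = -577*((1 - 3)*(-4 + (1 - 3)**2)/(-5 + (1 - 3)**2) - 277) = -577*(-2*(-4 + (-2)**2)/(-5 + (-2)**2) - 277) = -577*(-2*(-4 + 4)/(-5 + 4) - 277) = -577*(-2*0/(-1) - 277) = -577*(-2*(-1)*0 - 277) = -577*(0 - 277) = -577*(-277) = 159829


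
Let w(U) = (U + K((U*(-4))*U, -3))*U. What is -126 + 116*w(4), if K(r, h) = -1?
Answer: 1266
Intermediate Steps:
w(U) = U*(-1 + U) (w(U) = (U - 1)*U = (-1 + U)*U = U*(-1 + U))
-126 + 116*w(4) = -126 + 116*(4*(-1 + 4)) = -126 + 116*(4*3) = -126 + 116*12 = -126 + 1392 = 1266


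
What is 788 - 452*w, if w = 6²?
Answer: -15484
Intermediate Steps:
w = 36
788 - 452*w = 788 - 452*36 = 788 - 16272 = -15484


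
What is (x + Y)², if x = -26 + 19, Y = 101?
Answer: 8836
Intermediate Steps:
x = -7
(x + Y)² = (-7 + 101)² = 94² = 8836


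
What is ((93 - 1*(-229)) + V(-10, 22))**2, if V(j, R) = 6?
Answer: 107584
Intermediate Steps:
((93 - 1*(-229)) + V(-10, 22))**2 = ((93 - 1*(-229)) + 6)**2 = ((93 + 229) + 6)**2 = (322 + 6)**2 = 328**2 = 107584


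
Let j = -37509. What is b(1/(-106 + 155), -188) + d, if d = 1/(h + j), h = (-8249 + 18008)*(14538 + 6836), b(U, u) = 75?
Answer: 15641351776/208551357 ≈ 75.000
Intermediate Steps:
h = 208588866 (h = 9759*21374 = 208588866)
d = 1/208551357 (d = 1/(208588866 - 37509) = 1/208551357 ≈ 4.7950e-9)
b(1/(-106 + 155), -188) + d = 75 + 1/208551357 = 15641351776/208551357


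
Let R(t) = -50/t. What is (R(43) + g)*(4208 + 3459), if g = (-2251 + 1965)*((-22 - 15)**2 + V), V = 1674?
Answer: -286921098288/43 ≈ -6.6726e+9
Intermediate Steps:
g = -870298 (g = (-2251 + 1965)*((-22 - 15)**2 + 1674) = -286*((-37)**2 + 1674) = -286*(1369 + 1674) = -286*3043 = -870298)
(R(43) + g)*(4208 + 3459) = (-50/43 - 870298)*(4208 + 3459) = (-50*1/43 - 870298)*7667 = (-50/43 - 870298)*7667 = -37422864/43*7667 = -286921098288/43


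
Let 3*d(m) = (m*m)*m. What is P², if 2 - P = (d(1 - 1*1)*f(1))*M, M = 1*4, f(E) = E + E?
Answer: 4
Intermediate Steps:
f(E) = 2*E
d(m) = m³/3 (d(m) = ((m*m)*m)/3 = (m²*m)/3 = m³/3)
M = 4
P = 2 (P = 2 - ((1 - 1*1)³/3)*(2*1)*4 = 2 - ((1 - 1)³/3)*2*4 = 2 - ((⅓)*0³)*2*4 = 2 - ((⅓)*0)*2*4 = 2 - 0*2*4 = 2 - 0*4 = 2 - 1*0 = 2 + 0 = 2)
P² = 2² = 4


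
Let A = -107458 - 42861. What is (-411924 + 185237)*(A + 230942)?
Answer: -18276186001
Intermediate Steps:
A = -150319
(-411924 + 185237)*(A + 230942) = (-411924 + 185237)*(-150319 + 230942) = -226687*80623 = -18276186001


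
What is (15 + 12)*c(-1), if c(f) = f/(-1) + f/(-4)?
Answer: 135/4 ≈ 33.750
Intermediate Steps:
c(f) = -5*f/4 (c(f) = f*(-1) + f*(-1/4) = -f - f/4 = -5*f/4)
(15 + 12)*c(-1) = (15 + 12)*(-5/4*(-1)) = 27*(5/4) = 135/4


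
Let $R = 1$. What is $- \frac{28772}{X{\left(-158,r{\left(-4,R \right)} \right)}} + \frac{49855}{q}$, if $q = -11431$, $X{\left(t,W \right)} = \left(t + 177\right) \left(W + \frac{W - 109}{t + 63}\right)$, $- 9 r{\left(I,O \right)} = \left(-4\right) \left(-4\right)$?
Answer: $\frac{14774098775}{5978413} \approx 2471.2$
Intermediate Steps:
$r{\left(I,O \right)} = - \frac{16}{9}$ ($r{\left(I,O \right)} = - \frac{\left(-4\right) \left(-4\right)}{9} = \left(- \frac{1}{9}\right) 16 = - \frac{16}{9}$)
$X{\left(t,W \right)} = \left(177 + t\right) \left(W + \frac{-109 + W}{63 + t}\right)$
$- \frac{28772}{X{\left(-158,r{\left(-4,R \right)} \right)}} + \frac{49855}{q} = - \frac{28772}{\frac{1}{63 - 158} \left(-19293 - -17222 + 11328 \left(- \frac{16}{9}\right) - \frac{16 \left(-158\right)^{2}}{9} + 241 \left(- \frac{16}{9}\right) \left(-158\right)\right)} + \frac{49855}{-11431} = - \frac{28772}{\frac{1}{-95} \left(-19293 + 17222 - \frac{60416}{3} - \frac{399424}{9} + \frac{609248}{9}\right)} + 49855 \left(- \frac{1}{11431}\right) = - \frac{28772}{\left(- \frac{1}{95}\right) \left(-19293 + 17222 - \frac{60416}{3} - \frac{399424}{9} + \frac{609248}{9}\right)} - \frac{49855}{11431} = - \frac{28772}{\left(- \frac{1}{95}\right) \frac{9937}{9}} - \frac{49855}{11431} = - \frac{28772}{- \frac{523}{45}} - \frac{49855}{11431} = \left(-28772\right) \left(- \frac{45}{523}\right) - \frac{49855}{11431} = \frac{1294740}{523} - \frac{49855}{11431} = \frac{14774098775}{5978413}$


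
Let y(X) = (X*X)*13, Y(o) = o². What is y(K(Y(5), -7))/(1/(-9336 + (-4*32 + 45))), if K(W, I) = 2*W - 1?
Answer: -293995247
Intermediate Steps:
K(W, I) = -1 + 2*W
y(X) = 13*X² (y(X) = X²*13 = 13*X²)
y(K(Y(5), -7))/(1/(-9336 + (-4*32 + 45))) = (13*(-1 + 2*5²)²)/(1/(-9336 + (-4*32 + 45))) = (13*(-1 + 2*25)²)/(1/(-9336 + (-128 + 45))) = (13*(-1 + 50)²)/(1/(-9336 - 83)) = (13*49²)/(1/(-9419)) = (13*2401)/(-1/9419) = 31213*(-9419) = -293995247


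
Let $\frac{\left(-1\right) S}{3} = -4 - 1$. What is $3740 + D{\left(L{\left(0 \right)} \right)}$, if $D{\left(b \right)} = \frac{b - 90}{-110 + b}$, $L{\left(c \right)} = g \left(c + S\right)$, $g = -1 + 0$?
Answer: $\frac{93521}{25} \approx 3740.8$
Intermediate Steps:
$g = -1$
$S = 15$ ($S = - 3 \left(-4 - 1\right) = \left(-3\right) \left(-5\right) = 15$)
$L{\left(c \right)} = -15 - c$ ($L{\left(c \right)} = - (c + 15) = - (15 + c) = -15 - c$)
$D{\left(b \right)} = \frac{-90 + b}{-110 + b}$
$3740 + D{\left(L{\left(0 \right)} \right)} = 3740 + \frac{-90 - 15}{-110 - 15} = 3740 + \frac{1}{-125} \left(-105\right) = 3740 - - \frac{21}{25} = 3740 + \frac{21}{25} = \frac{93521}{25}$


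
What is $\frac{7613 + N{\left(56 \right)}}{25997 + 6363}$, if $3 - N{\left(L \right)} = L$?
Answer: $\frac{189}{809} \approx 0.23362$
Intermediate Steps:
$N{\left(L \right)} = 3 - L$
$\frac{7613 + N{\left(56 \right)}}{25997 + 6363} = \frac{7613 + \left(3 - 56\right)}{25997 + 6363} = \frac{7613 + \left(3 - 56\right)}{32360} = \left(7613 - 53\right) \frac{1}{32360} = 7560 \cdot \frac{1}{32360} = \frac{189}{809}$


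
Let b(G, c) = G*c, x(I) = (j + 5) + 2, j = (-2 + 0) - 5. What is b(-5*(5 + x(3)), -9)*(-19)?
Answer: -4275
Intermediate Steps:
j = -7 (j = -2 - 5 = -7)
x(I) = 0 (x(I) = (-7 + 5) + 2 = -2 + 2 = 0)
b(-5*(5 + x(3)), -9)*(-19) = (-5*(5 + 0)*(-9))*(-19) = (-5*5*(-9))*(-19) = -25*(-9)*(-19) = 225*(-19) = -4275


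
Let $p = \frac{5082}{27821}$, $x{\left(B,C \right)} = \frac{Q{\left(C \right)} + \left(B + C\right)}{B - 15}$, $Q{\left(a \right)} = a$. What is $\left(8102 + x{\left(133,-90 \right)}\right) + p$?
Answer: $\frac{26597169645}{3282878} \approx 8101.8$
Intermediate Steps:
$x{\left(B,C \right)} = \frac{B + 2 C}{-15 + B}$ ($x{\left(B,C \right)} = \frac{C + \left(B + C\right)}{B - 15} = \frac{B + 2 C}{-15 + B}$)
$p = \frac{5082}{27821}$ ($p = 5082 \cdot \frac{1}{27821} = \frac{5082}{27821} \approx 0.18267$)
$\left(8102 + x{\left(133,-90 \right)}\right) + p = \left(8102 + \frac{133 + 2 \left(-90\right)}{-15 + 133}\right) + \frac{5082}{27821} = \left(8102 + \frac{133 - 180}{118}\right) + \frac{5082}{27821} = \left(8102 + \frac{1}{118} \left(-47\right)\right) + \frac{5082}{27821} = \left(8102 - \frac{47}{118}\right) + \frac{5082}{27821} = \frac{955989}{118} + \frac{5082}{27821} = \frac{26597169645}{3282878}$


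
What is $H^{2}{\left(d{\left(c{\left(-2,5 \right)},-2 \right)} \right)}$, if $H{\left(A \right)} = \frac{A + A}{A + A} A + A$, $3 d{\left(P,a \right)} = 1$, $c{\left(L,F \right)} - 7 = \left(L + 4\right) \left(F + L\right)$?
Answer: $\frac{4}{9} \approx 0.44444$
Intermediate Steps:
$c{\left(L,F \right)} = 7 + \left(4 + L\right) \left(F + L\right)$ ($c{\left(L,F \right)} = 7 + \left(L + 4\right) \left(F + L\right) = 7 + \left(4 + L\right) \left(F + L\right)$)
$d{\left(P,a \right)} = \frac{1}{3}$ ($d{\left(P,a \right)} = \frac{1}{3} \cdot 1 = \frac{1}{3}$)
$H{\left(A \right)} = 2 A$ ($H{\left(A \right)} = \frac{2 A}{2 A} A + A = 2 A \frac{1}{2 A} A + A = 1 A + A = A + A = 2 A$)
$H^{2}{\left(d{\left(c{\left(-2,5 \right)},-2 \right)} \right)} = \left(2 \cdot \frac{1}{3}\right)^{2} = \left(\frac{2}{3}\right)^{2} = \frac{4}{9}$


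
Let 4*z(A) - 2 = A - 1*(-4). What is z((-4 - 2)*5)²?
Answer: 36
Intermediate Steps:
z(A) = 3/2 + A/4 (z(A) = ½ + (A - 1*(-4))/4 = ½ + (A + 4)/4 = ½ + (4 + A)/4 = ½ + (1 + A/4) = 3/2 + A/4)
z((-4 - 2)*5)² = (3/2 + ((-4 - 2)*5)/4)² = (3/2 + (-6*5)/4)² = (3/2 + (¼)*(-30))² = (3/2 - 15/2)² = (-6)² = 36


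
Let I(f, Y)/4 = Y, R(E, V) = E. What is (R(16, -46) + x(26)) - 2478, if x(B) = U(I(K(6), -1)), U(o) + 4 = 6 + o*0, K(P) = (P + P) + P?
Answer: -2460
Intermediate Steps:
K(P) = 3*P (K(P) = 2*P + P = 3*P)
I(f, Y) = 4*Y
U(o) = 2 (U(o) = -4 + (6 + o*0) = -4 + (6 + 0) = -4 + 6 = 2)
x(B) = 2
(R(16, -46) + x(26)) - 2478 = (16 + 2) - 2478 = 18 - 2478 = -2460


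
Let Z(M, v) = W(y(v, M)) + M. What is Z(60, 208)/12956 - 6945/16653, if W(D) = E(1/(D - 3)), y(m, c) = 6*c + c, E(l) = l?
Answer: -12368247809/29990121252 ≈ -0.41241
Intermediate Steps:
y(m, c) = 7*c
W(D) = 1/(-3 + D) (W(D) = 1/(D - 3) = 1/(-3 + D))
Z(M, v) = M + 1/(-3 + 7*M) (Z(M, v) = 1/(-3 + 7*M) + M = M + 1/(-3 + 7*M))
Z(60, 208)/12956 - 6945/16653 = (60 + 1/(-3 + 7*60))/12956 - 6945/16653 = (60 + 1/(-3 + 420))*(1/12956) - 6945*1/16653 = (60 + 1/417)*(1/12956) - 2315/5551 = (25021/417)*(1/12956) - 2315/5551 = 25021/5402652 - 2315/5551 = -12368247809/29990121252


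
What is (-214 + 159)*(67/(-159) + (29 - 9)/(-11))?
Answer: 19585/159 ≈ 123.18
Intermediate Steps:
(-214 + 159)*(67/(-159) + (29 - 9)/(-11)) = -55*(67*(-1/159) + 20*(-1/11)) = -55*(-67/159 - 20/11) = -55*(-3917/1749) = 19585/159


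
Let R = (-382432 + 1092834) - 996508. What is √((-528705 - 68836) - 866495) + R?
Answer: -286106 + 2*I*√366009 ≈ -2.8611e+5 + 1210.0*I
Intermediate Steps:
R = -286106 (R = 710402 - 996508 = -286106)
√((-528705 - 68836) - 866495) + R = √((-528705 - 68836) - 866495) - 286106 = √(-597541 - 866495) - 286106 = √(-1464036) - 286106 = 2*I*√366009 - 286106 = -286106 + 2*I*√366009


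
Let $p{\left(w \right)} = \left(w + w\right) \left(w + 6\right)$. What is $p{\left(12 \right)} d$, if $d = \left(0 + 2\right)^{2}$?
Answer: $1728$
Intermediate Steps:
$d = 4$ ($d = 2^{2} = 4$)
$p{\left(w \right)} = 2 w \left(6 + w\right)$
$p{\left(12 \right)} d = 2 \cdot 12 \left(6 + 12\right) 4 = 2 \cdot 12 \cdot 18 \cdot 4 = 432 \cdot 4 = 1728$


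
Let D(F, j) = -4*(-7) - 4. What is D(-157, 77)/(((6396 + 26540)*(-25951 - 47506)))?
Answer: -3/302422469 ≈ -9.9199e-9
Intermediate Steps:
D(F, j) = 24 (D(F, j) = 28 - 4 = 24)
D(-157, 77)/(((6396 + 26540)*(-25951 - 47506))) = 24/(((6396 + 26540)*(-25951 - 47506))) = 24/((32936*(-73457))) = 24/(-2419379752) = 24*(-1/2419379752) = -3/302422469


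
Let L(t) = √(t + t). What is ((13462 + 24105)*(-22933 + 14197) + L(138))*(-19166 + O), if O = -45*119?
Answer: 8047432035552 - 49042*√69 ≈ 8.0474e+12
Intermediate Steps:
L(t) = √2*√t (L(t) = √(2*t) = √2*√t)
O = -5355
((13462 + 24105)*(-22933 + 14197) + L(138))*(-19166 + O) = ((13462 + 24105)*(-22933 + 14197) + √2*√138)*(-19166 - 5355) = (37567*(-8736) + 2*√69)*(-24521) = (-328185312 + 2*√69)*(-24521) = 8047432035552 - 49042*√69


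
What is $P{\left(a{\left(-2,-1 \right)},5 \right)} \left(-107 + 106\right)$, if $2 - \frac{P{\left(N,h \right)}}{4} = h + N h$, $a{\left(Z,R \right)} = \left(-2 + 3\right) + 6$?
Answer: $152$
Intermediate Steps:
$a{\left(Z,R \right)} = 7$ ($a{\left(Z,R \right)} = 1 + 6 = 7$)
$P{\left(N,h \right)} = 8 - 4 h - 4 N h$ ($P{\left(N,h \right)} = 8 - 4 \left(h + N h\right) = 8 - \left(4 h + 4 N h\right) = 8 - 4 h - 4 N h$)
$P{\left(a{\left(-2,-1 \right)},5 \right)} \left(-107 + 106\right) = \left(8 - 20 - 28 \cdot 5\right) \left(-107 + 106\right) = \left(8 - 20 - 140\right) \left(-1\right) = \left(-152\right) \left(-1\right) = 152$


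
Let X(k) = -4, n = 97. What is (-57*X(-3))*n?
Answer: 22116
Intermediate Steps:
(-57*X(-3))*n = -57*(-4)*97 = 228*97 = 22116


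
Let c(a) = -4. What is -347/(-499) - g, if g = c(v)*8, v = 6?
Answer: 16315/499 ≈ 32.695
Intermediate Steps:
g = -32 (g = -4*8 = -32)
-347/(-499) - g = -347/(-499) - 1*(-32) = -347*(-1/499) + 32 = 347/499 + 32 = 16315/499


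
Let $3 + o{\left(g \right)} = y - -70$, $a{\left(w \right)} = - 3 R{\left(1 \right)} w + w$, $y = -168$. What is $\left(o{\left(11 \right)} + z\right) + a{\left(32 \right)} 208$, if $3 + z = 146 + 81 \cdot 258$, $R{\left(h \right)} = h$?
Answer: $7628$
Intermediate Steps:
$a{\left(w \right)} = - 2 w$ ($a{\left(w \right)} = \left(-3\right) 1 w + w = - 3 w + w = - 2 w$)
$o{\left(g \right)} = -101$ ($o{\left(g \right)} = -3 - 98 = -101$)
$z = 21041$ ($z = -3 + \left(146 + 81 \cdot 258\right) = -3 + \left(146 + 20898\right) = -3 + 21044 = 21041$)
$\left(o{\left(11 \right)} + z\right) + a{\left(32 \right)} 208 = \left(-101 + 21041\right) + \left(-2\right) 32 \cdot 208 = 20940 - 13312 = 7628$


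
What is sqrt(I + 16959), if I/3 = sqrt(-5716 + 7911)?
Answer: sqrt(16959 + 3*sqrt(2195)) ≈ 130.77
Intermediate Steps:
I = 3*sqrt(2195) (I = 3*sqrt(-5716 + 7911) = 3*sqrt(2195) ≈ 140.55)
sqrt(I + 16959) = sqrt(3*sqrt(2195) + 16959) = sqrt(16959 + 3*sqrt(2195))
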